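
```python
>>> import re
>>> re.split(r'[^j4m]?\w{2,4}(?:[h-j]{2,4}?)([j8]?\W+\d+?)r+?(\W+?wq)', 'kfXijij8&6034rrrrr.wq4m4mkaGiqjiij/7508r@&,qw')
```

The group in the pattern means `split` returns the separators' captures alongside the pieces.

['', '8&6034', '.wq', '4m4mkaGiqjiij/7508r@&,qw']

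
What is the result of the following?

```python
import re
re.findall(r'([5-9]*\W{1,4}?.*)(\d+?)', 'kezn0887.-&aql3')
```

[('887.-&aql', '3')]

Pattern: zero or more of a character in [5-9], then 1 to 4 of a non-word character (lazy), then zero or more of any character (captured); then one or more of a digit (lazy) (captured).
2 groups means the one result is a tuple of 2 captured strings — 1 here.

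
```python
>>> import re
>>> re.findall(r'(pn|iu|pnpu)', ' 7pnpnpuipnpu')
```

`|` is ordered: at each position the engine commits to the first alternative that works.
Walking the string: at [2:4] match 'pn', group 1 = 'pn'; at [4:6] match 'pn', group 1 = 'pn'; at [9:11] match 'pn', group 1 = 'pn'.
With a single group, `findall` returns only what that group captured — 3 items.

['pn', 'pn', 'pn']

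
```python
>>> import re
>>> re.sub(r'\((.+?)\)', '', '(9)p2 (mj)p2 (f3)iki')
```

Matches: at [0:3] → '(9)'; at [6:10] → '(mj)'; at [13:17] → '(f3)'.
Every occurrence is swapped for ''.

'p2 p2 iki'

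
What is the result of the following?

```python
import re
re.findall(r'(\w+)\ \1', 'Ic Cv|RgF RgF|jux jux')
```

['RgF', 'jux']

The backreference `\1` re-matches whatever the first group consumed, character for character.
Because there's exactly one group, `findall` drops the full match and keeps group 1 from each hit.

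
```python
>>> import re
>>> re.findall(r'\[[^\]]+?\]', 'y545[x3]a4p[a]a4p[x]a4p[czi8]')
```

`findall` yields the raw match text (4 of them) because the pattern has no groups.

['[x3]', '[a]', '[x]', '[czi8]']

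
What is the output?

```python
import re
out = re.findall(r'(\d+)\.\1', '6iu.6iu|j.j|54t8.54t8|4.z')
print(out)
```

[]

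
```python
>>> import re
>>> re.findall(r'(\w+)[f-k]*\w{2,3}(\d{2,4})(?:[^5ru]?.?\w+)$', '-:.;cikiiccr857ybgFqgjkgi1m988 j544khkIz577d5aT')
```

Multiple groups make `findall` return tuples — one 2-tuple for the one match.

[('cikiiccr857ybgFqgjkgi1', '88')]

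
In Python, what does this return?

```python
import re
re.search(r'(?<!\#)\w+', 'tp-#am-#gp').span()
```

(0, 2)

The negative lookahead/lookbehind blocks any match where the forbidden context is present.
Unlike `match`, `search` isn't anchored — it looks for the pattern anywhere in the string.
The match spans [0:2] → 'tp'.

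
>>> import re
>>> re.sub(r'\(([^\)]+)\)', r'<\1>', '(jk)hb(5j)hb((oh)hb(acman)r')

Matches: at [0:4] → '(jk)'; at [6:10] → '(5j)'; at [12:17] → '((oh)'; at [19:26] → '(acman)'.
`\1` in the replacement pulls in group 1's text for each match.

'<jk>hb<5j>hb<(oh>hb<acman>r'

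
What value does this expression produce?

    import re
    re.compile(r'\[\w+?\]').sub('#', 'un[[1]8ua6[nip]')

Matches: at [3:6] → '[1]'; at [10:15] → '[nip]'.
`sub` substitutes '#' at each match site.

'un[#8ua6#'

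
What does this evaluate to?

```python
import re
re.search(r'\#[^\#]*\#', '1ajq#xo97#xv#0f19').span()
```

The match spans [4:10] → '#xo97#'.

(4, 10)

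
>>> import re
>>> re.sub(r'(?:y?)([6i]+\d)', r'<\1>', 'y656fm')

'<65>6fm'

Pattern: optionally a literal 'y' (non-capturing group); then one or more of one of [6i], then a digit (captured).
Matches: at [0:3] → 'y65'.
The replacement refers to a captured group, so each match is rewritten using its own captured text.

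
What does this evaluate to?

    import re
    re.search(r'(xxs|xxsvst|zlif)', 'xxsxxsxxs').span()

(0, 3)

The match spans [0:3] → 'xxs'.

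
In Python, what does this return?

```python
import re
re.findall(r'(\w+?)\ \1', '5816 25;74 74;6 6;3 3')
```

['74', '6', '3']

A backreference is literal: `\1` must see the identical characters the first group matched.
Matches: at [8:13] match '74 74', group 1 = '74'; at [14:17] match '6 6', group 1 = '6'; at [18:21] match '3 3', group 1 = '3'.
Because there's exactly one group, `findall` drops the full match and keeps group 1 from each hit.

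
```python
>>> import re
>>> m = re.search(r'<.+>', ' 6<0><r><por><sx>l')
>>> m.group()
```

`re.search` tries every starting position until one works.
The match spans [2:17] → '<0><r><por><sx>'.

'<0><r><por><sx>'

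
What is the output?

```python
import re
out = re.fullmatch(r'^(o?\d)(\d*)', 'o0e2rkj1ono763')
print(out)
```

None

The pattern matches anchored at the start of the string; then optionally a literal 'o', then a digit (captured); then zero or more of a digit (captured).
`fullmatch` succeeds only if the pattern covers the string from start to end.
Here the pattern can't cover the whole string, so the call returns None.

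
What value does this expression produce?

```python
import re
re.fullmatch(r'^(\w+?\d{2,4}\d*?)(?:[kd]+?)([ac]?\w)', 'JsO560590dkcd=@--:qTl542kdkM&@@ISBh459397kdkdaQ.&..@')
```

This matches anchored at the start of the string; then one or more of a word character (lazy), then 2 to 4 of a digit, then zero or more of a digit (lazy) (captured); then one or more of one of [kd] (lazy) (non-capturing group); then optionally one of [ac], then a word character (captured).
`re.fullmatch` requires the pattern to consume the entire string.
Here the pattern can't cover the whole string, so the call returns None.

None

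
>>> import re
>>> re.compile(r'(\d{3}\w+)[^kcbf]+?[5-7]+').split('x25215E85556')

Pattern: exactly 3 of a digit, then one or more of a word character (captured); then one or more of any character except [kcbf] (lazy), then one or more of a character in [5-7].
With a capturing group present, the delimiter's captured portion is kept in the result list.

['x', '25215E855', '']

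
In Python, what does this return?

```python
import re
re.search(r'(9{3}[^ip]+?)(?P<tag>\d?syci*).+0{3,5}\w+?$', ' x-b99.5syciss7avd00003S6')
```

None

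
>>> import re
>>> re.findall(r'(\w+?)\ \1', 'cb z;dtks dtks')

['dtks']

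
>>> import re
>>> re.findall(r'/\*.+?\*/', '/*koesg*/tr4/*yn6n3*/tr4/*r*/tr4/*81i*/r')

['/*koesg*/', '/*yn6n3*/', '/*r*/', '/*81i*/']

A non-greedy quantifier consumes as few characters as it can — just enough that the remainder of the pattern still matches from where it stops; whatever follows it matches normally.
No capturing groups, so `findall` returns the 4 full match strings.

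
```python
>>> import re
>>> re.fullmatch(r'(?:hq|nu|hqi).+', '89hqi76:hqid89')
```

None

For `fullmatch`, every character of the input must be accounted for by the pattern.
Here the pattern can't cover the whole string, so the call returns None.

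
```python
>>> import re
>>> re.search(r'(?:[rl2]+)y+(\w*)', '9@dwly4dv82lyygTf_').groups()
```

The pattern matches one or more of one of [rl2] (non-capturing group); then one or more of a literal 'y'; then zero or more of a word character (captured).
`search` walks the string left to right and returns the first match it finds.
The match spans [4:18] → 'ly4dv82lyygTf_'.
Captured: group 1 = '4dv82lyygTf_'.

('4dv82lyygTf_',)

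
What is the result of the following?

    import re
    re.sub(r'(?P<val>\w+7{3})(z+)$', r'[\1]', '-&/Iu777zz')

'-&/[Iu777]'

The pattern matches one or more of a word character, then exactly 3 of a literal '7' (captured as 'val'); then one or more of a literal 'z' (captured); then anchored at the end.
Matches: at [3:10] → 'Iu777zz'.
`\1` in the replacement pulls in group 1's text for each match.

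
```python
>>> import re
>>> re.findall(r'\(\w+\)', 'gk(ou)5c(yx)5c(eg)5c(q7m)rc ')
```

Since nothing is captured, `findall` lists the 4 matched substrings directly.

['(ou)', '(yx)', '(eg)', '(q7m)']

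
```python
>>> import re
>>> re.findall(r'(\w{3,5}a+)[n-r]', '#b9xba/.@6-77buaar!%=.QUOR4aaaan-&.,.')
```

['77buaa', 'QUOR4aaaa']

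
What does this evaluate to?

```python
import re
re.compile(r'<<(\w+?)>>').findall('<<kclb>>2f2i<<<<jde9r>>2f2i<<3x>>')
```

With a single group, `findall` returns only what that group captured — 3 items.

['kclb', 'jde9r', '3x']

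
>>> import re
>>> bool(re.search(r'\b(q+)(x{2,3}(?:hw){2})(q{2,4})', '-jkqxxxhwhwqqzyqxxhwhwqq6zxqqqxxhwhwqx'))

False

Here the pattern never matches, so the call returns None, and `bool(None)` is False.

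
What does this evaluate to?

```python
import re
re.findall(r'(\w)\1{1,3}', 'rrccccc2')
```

['r', 'c']

`\1` has to match the exact text group 1 already captured.
Because there's exactly one group, `findall` drops the full match and keeps group 1 from each hit.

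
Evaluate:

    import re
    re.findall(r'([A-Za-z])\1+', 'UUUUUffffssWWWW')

The backreference `\1` re-matches whatever the first group consumed, character for character.
Matches: at [0:5] match 'UUUUU', group 1 = 'U'; at [5:9] match 'ffff', group 1 = 'f'; at [9:11] match 'ss', group 1 = 's'; at [11:15] match 'WWWW', group 1 = 'W'.
`findall` collects group 1 from each match (4 total).

['U', 'f', 's', 'W']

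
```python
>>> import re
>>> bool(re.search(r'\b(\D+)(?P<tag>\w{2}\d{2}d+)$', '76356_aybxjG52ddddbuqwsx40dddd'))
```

False

This matches a word boundary (`\b`, zero-width); then one or more of a non-digit (captured); then exactly 2 of a word character, then exactly 2 of a digit, then one or more of the literal 'd' (captured as 'tag'); then anchored at the end.
`re.search` tries every starting position until one works.
Here no position works, so the call returns None, and `bool(None)` is False.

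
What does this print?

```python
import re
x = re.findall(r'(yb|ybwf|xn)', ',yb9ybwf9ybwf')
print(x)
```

['yb', 'yb', 'yb']

Alternation tries branches left to right and keeps the first one that lets the overall match succeed at that position.
Scanning left to right: at [1:3] match 'yb', group 1 = 'yb'; at [4:6] match 'yb', group 1 = 'yb'; at [9:11] match 'yb', group 1 = 'yb'.
One capturing group, so `findall` returns just the captured substring from each match — 3 in all.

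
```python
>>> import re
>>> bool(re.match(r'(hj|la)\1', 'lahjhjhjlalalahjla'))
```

`re.match` only tries the pattern at the start of the string.
Here position 0 doesn't satisfy it, so the call returns None, and `bool(None)` is False.

False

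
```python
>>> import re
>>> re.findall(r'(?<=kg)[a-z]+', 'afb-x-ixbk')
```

[]

The lookaround is zero-width — it requires the adjacent text to match without consuming it, so the asserted text isn't part of the match.
`findall` yields the raw match text (0 of them) because the pattern has no groups.
Nothing in the string satisfies the pattern, so the list is empty.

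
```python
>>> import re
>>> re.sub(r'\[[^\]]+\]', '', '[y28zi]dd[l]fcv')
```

`sub` substitutes '' at each match site.

'ddfcv'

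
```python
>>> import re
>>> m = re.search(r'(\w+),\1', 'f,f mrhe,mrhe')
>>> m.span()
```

(0, 3)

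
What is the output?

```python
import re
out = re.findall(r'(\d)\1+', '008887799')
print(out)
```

The backreference `\1` re-matches whatever the first group consumed, character for character.
`findall` collects group 1 from each match (4 total).

['0', '8', '7', '9']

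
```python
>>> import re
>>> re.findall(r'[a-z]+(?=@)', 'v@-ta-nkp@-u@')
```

The positive lookaround only admits positions where the adjacent text matches; those characters stay outside the span.
Scanning left to right: at [0:1] → 'v'; at [6:9] → 'nkp'; at [11:12] → 'u'.
Since nothing is captured, `findall` lists the 3 matched substrings directly.

['v', 'nkp', 'u']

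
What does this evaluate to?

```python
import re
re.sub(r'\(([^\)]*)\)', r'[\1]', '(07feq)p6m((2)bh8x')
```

'[07feq]p6m[(2]bh8x'

The replacement refers to a captured group, so each match is rewritten using its own captured text.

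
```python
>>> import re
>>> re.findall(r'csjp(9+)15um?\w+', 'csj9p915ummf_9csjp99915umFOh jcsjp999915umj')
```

This matches a literal 'c', then the literal 'sjp'; then one or more of a literal '9' (captured); then the literal '15u', then optionally the literal 'm'; then one or more of a word character.
Scanning left to right: at [14:28] match 'csjp99915umFOh', group 1 = '999'; at [30:43] match 'csjp999915umj', group 1 = '9999'.
Because there's exactly one group, `findall` drops the full match and keeps group 1 from each hit.

['999', '9999']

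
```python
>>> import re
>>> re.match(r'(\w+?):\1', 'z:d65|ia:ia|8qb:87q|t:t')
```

None

`re.match` won't scan ahead — the pattern has to work from the very first character.
Here the string doesn't start with a match, so the call returns None.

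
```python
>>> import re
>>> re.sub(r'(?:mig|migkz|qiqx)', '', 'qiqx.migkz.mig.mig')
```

'.kz..'

The regex engine tests alternatives in the order written; an earlier branch that matches wins even if a later one would match more.
Matches: at [0:4] → 'qiqx'; at [5:8] → 'mig'; at [11:14] → 'mig'; at [15:18] → 'mig'.
`sub` substitutes '' at each match site.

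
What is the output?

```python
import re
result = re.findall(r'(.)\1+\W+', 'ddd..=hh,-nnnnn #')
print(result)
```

`\1` has to match the exact text group 1 already captured.
`findall` collects group 1 from each match (3 total).

['d', 'h', 'n']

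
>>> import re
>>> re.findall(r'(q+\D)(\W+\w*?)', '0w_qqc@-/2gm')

[('qqc', '@-/')]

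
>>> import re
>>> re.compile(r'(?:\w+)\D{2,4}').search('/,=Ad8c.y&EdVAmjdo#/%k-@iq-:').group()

This matches one or more of a word character (non-capturing group); then 2 to 4 of a non-digit.
`re.search` scans for the first position where the pattern succeeds.
The match spans [3:11] → 'Ad8c.y&E'.

'Ad8c.y&E'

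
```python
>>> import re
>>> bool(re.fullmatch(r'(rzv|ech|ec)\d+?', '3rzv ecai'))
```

False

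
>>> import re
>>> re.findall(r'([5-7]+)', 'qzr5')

['5']

Pattern: one or more of a character in [5-7] (captured).
Because there's exactly one group, `findall` drops the full match and keeps group 1 from the one hit.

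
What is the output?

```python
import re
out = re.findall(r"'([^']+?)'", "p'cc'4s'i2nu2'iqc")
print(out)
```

['cc', 'i2nu2']

Walking the string: at [1:5] match "'cc'", group 1 = 'cc'; at [7:14] match "'i2nu2'", group 1 = 'i2nu2'.
`findall` collects group 1 from each match (2 total).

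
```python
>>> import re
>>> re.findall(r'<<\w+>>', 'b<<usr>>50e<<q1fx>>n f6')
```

['<<usr>>', '<<q1fx>>']

`findall` yields the raw match text (2 of them) because the pattern has no groups.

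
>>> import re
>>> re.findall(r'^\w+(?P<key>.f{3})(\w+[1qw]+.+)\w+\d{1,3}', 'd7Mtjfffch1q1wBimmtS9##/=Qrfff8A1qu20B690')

The pattern matches anchored at the start of the string; then one or more of a word character; then any character, then exactly 3 of the literal 'f' (captured as 'key'); then one or more of a word character, then one or more of one of [1qw], then one or more of any character (captured); then one or more of a word character, then 1 to 3 of a digit.
Walking the string: at [0:41] match 'd7Mtjfffch1q1wBimmtS9##/=Qrfff8A1qu20B690', groups = ('jfff', 'ch1q1wBimmtS9##/=Qrfff8A1qu20B6').
`findall` packs the 2 group values into a tuple for every match.

[('jfff', 'ch1q1wBimmtS9##/=Qrfff8A1qu20B6')]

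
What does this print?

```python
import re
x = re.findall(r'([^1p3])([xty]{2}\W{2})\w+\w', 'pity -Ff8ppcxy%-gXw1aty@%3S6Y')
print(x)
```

The pattern matches any character except [1p3] (captured); then exactly 2 of one of [xty], then exactly 2 of a non-word character (captured); then one or more of a word character, then a word character.
`findall` packs the 2 group values into a tuple for every match.

[('i', 'ty -'), ('a', 'ty@%')]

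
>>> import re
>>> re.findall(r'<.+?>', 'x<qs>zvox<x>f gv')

['<qs>', '<x>']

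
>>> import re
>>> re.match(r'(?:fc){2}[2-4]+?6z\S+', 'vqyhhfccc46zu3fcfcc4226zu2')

None

This matches the literal 'fc' repeated 2 times, then one or more of a character in [2-4] (lazy); then the literal '6z', then one or more of a non-whitespace character.
`re.match` won't scan ahead — the pattern has to work from the very first character.
Here the pattern fails at index 0, so the call returns None.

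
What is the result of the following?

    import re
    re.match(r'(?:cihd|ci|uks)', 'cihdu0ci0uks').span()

(0, 4)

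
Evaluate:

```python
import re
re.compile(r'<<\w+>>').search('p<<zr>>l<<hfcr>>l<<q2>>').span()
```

(1, 7)

`re.search` scans for the first position where the pattern succeeds.
The match spans [1:7] → '<<zr>>'.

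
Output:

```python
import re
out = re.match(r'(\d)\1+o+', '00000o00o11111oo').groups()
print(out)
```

The match spans [0:6] → '00000o'.
Captured: group 1 = '0'.

('0',)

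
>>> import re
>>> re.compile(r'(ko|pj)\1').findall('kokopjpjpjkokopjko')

`\1` is not a pattern — it's the concrete string captured by group 1, re-applied verbatim.
Because there's exactly one group, `findall` drops the full match and keeps group 1 from each hit.

['ko', 'pj', 'ko']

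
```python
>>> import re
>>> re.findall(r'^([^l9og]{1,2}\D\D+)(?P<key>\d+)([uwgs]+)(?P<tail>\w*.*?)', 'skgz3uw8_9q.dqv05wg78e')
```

A `+?`/`*?`/`{m,n}?` starts at its minimum and grows only as far as needed for what follows to match.
Multiple groups make `findall` return tuples — one 4-tuple for the one match.

[('skgz', '3', 'uw', '8_9q')]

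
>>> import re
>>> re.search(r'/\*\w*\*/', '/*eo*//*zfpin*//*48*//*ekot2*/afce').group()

`re.search` scans for the first position where the pattern succeeds.
The match spans [0:6] → '/*eo*/'.

'/*eo*/'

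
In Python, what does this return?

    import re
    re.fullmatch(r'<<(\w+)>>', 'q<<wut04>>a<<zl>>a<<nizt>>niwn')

For `fullmatch`, every character of the input must be accounted for by the pattern.
Here there's no way to consume every character, so the call returns None.

None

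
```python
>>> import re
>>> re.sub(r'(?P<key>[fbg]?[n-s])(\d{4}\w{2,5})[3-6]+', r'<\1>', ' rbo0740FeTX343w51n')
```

' r<bo>w51n'

`\1` in the replacement pulls in group 1's text for each match.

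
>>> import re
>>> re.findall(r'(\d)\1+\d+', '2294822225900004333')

`\1` has to match the exact text group 1 already captured.
Walking the string: at [0:19] match '2294822225900004333', group 1 = '2'.
`findall` collects group 1 from the one match (1 total).

['2']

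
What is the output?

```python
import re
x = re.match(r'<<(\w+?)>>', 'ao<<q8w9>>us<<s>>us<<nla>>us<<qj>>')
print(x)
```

None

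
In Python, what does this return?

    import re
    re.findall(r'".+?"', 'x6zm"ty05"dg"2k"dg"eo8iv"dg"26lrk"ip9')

['"ty05"', '"2k"', '"eo8iv"', '"26lrk"']

With no groups in the pattern, `findall` gives back each whole match — 4 here.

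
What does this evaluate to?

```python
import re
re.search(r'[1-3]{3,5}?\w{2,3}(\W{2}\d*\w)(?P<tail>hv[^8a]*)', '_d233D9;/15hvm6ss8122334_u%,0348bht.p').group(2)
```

'hvm6ss'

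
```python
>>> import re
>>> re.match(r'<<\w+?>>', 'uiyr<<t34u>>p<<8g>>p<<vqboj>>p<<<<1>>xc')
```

`match` is anchored at position 0; if the pattern doesn't fit there, it returns None.
Here position 0 doesn't satisfy it, so the call returns None.

None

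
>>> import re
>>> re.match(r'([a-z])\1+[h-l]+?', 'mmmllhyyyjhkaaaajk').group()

`match` is anchored at position 0; if the pattern doesn't fit there, it returns None.
The match spans [0:4] → 'mmml'.

'mmml'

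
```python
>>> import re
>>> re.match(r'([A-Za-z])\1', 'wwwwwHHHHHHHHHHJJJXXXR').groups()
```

The match spans [0:2] → 'ww'.
Captured: group 1 = 'w'.

('w',)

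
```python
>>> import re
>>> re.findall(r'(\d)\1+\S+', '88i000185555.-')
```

The backreference `\1` re-matches whatever the first group consumed, character for character.
Walking the string: at [0:14] match '88i000185555.-', group 1 = '8'.
With a single group, `findall` returns only what that group captured — 1 item.

['8']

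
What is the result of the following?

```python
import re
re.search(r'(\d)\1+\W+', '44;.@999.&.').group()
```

`\1` has to match the exact text group 1 already captured.
`re.search` scans for the first position where the pattern succeeds.
The match spans [0:5] → '44;.@'.
Captured: group 1 = '4'.

'44;.@'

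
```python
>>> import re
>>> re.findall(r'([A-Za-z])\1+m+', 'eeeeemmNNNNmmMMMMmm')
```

['e', 'N', 'M']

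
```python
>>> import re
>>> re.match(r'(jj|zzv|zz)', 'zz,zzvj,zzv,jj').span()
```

(0, 2)

`re.match` won't scan ahead — the pattern has to work from the very first character.
The match spans [0:2] → 'zz'.
Captured: group 1 = 'zz'.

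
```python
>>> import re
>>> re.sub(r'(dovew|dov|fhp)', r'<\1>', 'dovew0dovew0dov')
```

'<dovew>0<dovew>0<dov>'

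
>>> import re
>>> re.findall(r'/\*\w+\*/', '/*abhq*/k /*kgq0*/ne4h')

Matches: at [0:8] → '/*abhq*/'; at [10:18] → '/*kgq0*/'.
With no groups in the pattern, `findall` gives back each whole match — 2 here.

['/*abhq*/', '/*kgq0*/']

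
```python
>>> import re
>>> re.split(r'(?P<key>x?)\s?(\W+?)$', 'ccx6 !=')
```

['ccx6', '', '!=', '']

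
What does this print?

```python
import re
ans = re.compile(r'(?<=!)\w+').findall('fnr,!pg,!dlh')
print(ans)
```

['pg', 'dlh']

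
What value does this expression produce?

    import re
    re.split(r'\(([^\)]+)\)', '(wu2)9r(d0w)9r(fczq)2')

['', 'wu2', '9r', 'd0w', '9r', 'fczq', '2']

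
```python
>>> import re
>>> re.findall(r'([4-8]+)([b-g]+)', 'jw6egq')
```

Multiple groups make `findall` return tuples — one 2-tuple for the one match.

[('6', 'eg')]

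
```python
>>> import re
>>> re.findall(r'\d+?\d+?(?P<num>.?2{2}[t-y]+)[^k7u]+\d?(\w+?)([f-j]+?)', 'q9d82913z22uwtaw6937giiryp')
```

[('z22uwt', 'g', 'i')]

3 groups means the one result is a tuple of 3 captured strings — 1 here.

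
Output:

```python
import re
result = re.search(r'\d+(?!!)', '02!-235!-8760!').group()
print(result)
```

0

`(?!…)`/`(?<!…)` only lets a position through if the neighbouring text does NOT match; no characters are consumed.
Unlike `match`, `search` isn't anchored — it looks for the pattern anywhere in the string.
The match spans [0:1] → '0'.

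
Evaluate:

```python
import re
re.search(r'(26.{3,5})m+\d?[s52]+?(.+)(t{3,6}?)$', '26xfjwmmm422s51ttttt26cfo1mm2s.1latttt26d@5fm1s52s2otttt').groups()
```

('26xfjwm', '2s51ttttt26cfo1mm2s.1latttt26d@5fm1s52s2ot', 'ttt')

The match spans [0:56] → '26xfjwmmm422s51ttttt26cfo1mm2s.1latttt26d@5fm1s52s2otttt'.
Captured: group 1 = '26xfjwm', group 2 = '2s51ttttt26cfo1mm2s.1latttt26d@5fm1s52s2ot', group 3 = 'ttt'.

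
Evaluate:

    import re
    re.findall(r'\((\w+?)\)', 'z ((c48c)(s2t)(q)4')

Scanning left to right: at [3:9] match '(c48c)', group 1 = 'c48c'; at [9:14] match '(s2t)', group 1 = 's2t'; at [14:17] match '(q)', group 1 = 'q'.
`findall` collects group 1 from each match (3 total).

['c48c', 's2t', 'q']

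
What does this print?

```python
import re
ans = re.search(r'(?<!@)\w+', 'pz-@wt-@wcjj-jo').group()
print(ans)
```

The negative lookahead/lookbehind blocks any match where the forbidden context is present.
`re.search` scans for the first position where the pattern succeeds.
The match spans [0:2] → 'pz'.

pz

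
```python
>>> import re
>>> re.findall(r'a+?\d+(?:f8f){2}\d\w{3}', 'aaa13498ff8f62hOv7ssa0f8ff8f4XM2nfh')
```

Pattern: one or more of the literal 'a' (lazy), then one or more of a digit, then the literal 'f8f' repeated 2 times; then a digit, then exactly 3 of a word character.
Scanning left to right: at [20:32] → 'a0f8ff8f4XM2'.
`findall` yields the raw match text (1 of them) because the pattern has no groups.

['a0f8ff8f4XM2']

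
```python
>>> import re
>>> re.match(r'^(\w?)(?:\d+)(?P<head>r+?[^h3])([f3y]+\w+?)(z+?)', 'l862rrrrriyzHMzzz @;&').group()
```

Pattern: anchored at the start of the string; then optionally a word character (captured); then one or more of a digit (non-capturing group); then one or more of the literal 'r' (lazy), then any character except [h3] (captured as 'head'); then one or more of one of [f3y], then one or more of a word character (lazy) (captured); then one or more of a literal 'z' (lazy) (captured).
Because the quantifier is non-greedy, it stops expanding at the earliest point where the rest of the pattern can succeed.
`match` is anchored at position 0; if the pattern doesn't fit there, it returns None.
The match spans [0:15] → 'l862rrrrriyzHMz'.
Captured: group 1 = 'l', group 2 = 'rrrrri', group 3 = 'yzHM', group 4 = 'z'.

'l862rrrrriyzHMz'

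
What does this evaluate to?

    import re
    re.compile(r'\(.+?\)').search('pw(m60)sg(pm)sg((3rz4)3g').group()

'(m60)'

Because the quantifier is non-greedy, it stops expanding at the earliest point where the rest of the pattern can succeed.
`re.search` tries every starting position until one works.
The match spans [2:7] → '(m60)'.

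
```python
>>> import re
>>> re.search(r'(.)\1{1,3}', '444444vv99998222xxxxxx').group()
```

'4444'

`\1` is not a pattern — it's the concrete string captured by group 1, re-applied verbatim.
`search` walks the string left to right and returns the first match it finds.
The match spans [0:4] → '4444'.
Captured: group 1 = '4'.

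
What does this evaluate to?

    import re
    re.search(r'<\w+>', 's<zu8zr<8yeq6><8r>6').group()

'<8yeq6>'

The match spans [7:14] → '<8yeq6>'.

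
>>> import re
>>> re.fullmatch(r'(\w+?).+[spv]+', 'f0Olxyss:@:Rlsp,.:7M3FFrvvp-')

None

This matches one or more of a word character (lazy) (captured); then one or more of any character, then one or more of one of [spv].
`fullmatch` succeeds only if the pattern covers the string from start to end.
Here the string isn't matched end-to-end, so the call returns None.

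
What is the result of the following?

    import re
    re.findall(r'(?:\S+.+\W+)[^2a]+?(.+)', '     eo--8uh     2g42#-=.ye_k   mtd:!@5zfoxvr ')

A non-greedy quantifier consumes as few characters as it can — just enough that the remainder of the pattern still matches from where it stops; whatever follows it matches normally.
With a single group, `findall` returns only what that group captured — 1 item.

['zfoxvr ']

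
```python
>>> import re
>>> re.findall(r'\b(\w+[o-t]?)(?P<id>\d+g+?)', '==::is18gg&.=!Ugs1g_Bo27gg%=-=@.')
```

The pattern matches a word boundary (`\b`, zero-width); then one or more of a word character, then optionally a character in [o-t] (captured); then one or more of a digit, then one or more of the literal 'g' (lazy) (captured as 'id').
Matches: at [4:9] match 'is18g', groups = ('is1', '8g'); at [14:25] match 'Ugs1g_Bo27g', groups = ('Ugs1g_Bo2', '7g').
Multiple groups make `findall` return tuples — one 2-tuple for each match.

[('is1', '8g'), ('Ugs1g_Bo2', '7g')]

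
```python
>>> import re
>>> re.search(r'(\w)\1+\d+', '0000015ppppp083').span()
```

(0, 7)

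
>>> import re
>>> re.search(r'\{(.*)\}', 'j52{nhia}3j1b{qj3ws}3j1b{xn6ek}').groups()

`re.search` tries every starting position until one works.
The match spans [3:31] → '{nhia}3j1b{qj3ws}3j1b{xn6ek}'.
Captured: group 1 = 'nhia}3j1b{qj3ws}3j1b{xn6ek'.

('nhia}3j1b{qj3ws}3j1b{xn6ek',)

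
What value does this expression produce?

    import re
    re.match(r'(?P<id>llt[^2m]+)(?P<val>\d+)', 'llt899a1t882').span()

(0, 12)

The pattern matches the literal 'llt', then one or more of any character except [2m] (captured as 'id'); then one or more of a digit (captured as 'val').
`re.match` only tries the pattern at the start of the string.
The match spans [0:12] → 'llt899a1t882'.
Captured: group 1 = 'llt899a1t88', group 2 = '2'.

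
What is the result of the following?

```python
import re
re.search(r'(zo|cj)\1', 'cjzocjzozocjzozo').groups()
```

The match spans [6:10] → 'zozo'.
Captured: group 1 = 'zo'.

('zo',)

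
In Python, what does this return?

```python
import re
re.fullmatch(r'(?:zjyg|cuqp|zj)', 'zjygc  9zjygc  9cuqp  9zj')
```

None

`fullmatch` succeeds only if the pattern covers the string from start to end.
Here the string isn't matched end-to-end, so the call returns None.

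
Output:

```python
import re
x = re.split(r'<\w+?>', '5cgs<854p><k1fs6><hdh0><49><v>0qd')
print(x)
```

['5cgs', '', '', '', '', '0qd']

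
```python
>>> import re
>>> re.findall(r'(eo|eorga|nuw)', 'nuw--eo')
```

Matches: at [0:3] match 'nuw', group 1 = 'nuw'; at [5:7] match 'eo', group 1 = 'eo'.
Because there's exactly one group, `findall` drops the full match and keeps group 1 from each hit.

['nuw', 'eo']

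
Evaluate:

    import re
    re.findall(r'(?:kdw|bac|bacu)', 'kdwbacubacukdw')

Alternation tries branches left to right and keeps the first one that lets the overall match succeed at that position.
Since nothing is captured, `findall` lists the 4 matched substrings directly.

['kdw', 'bac', 'bac', 'kdw']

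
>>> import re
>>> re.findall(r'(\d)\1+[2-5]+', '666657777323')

After group 1 captures some text, `\1` only succeeds where that same text appears again.
Matches: at [0:5] match '66665', group 1 = '6'; at [5:12] match '7777323', group 1 = '7'.
`findall` collects group 1 from each match (2 total).

['6', '7']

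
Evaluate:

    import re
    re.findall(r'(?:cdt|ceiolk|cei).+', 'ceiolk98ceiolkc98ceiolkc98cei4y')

Scanning left to right: at [0:31] → 'ceiolk98ceiolkc98ceiolkc98cei4y'.
With no groups in the pattern, `findall` gives back each whole match — 1 here.

['ceiolk98ceiolkc98ceiolkc98cei4y']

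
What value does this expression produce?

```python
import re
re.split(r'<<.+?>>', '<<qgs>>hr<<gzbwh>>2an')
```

A `+?`/`*?`/`{m,n}?` starts at its minimum and grows only as far as needed for what follows to match.
Matches to split on: at [0:7] → '<<qgs>>'; at [9:18] → '<<gzbwh>>'.
`split` removes every match and returns the 3 fragments in between.

['', 'hr', '2an']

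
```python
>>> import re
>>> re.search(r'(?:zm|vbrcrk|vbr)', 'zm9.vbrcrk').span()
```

`re.search` tries every starting position until one works.
The match spans [0:2] → 'zm'.

(0, 2)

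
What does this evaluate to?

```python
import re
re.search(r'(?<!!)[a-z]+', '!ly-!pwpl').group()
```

'y'

The negative lookahead/lookbehind blocks any match where the forbidden context is present.
The match spans [2:3] → 'y'.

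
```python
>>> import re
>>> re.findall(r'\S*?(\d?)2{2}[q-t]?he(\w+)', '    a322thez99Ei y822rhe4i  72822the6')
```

[('3', 'z99Ei'), ('8', '4i'), ('8', '6')]

This matches zero or more of a non-whitespace character (lazy); then optionally a digit (captured); then exactly 2 of the literal '2', then optionally a character in [q-t], then the literal 'he'; then one or more of a word character (captured).
Because the quantifier is non-greedy, it stops expanding at the earliest point where the rest of the pattern can succeed.
Walking the string: at [4:16] match 'a322thez99Ei', groups = ('3', 'z99Ei'); at [17:26] match 'y822rhe4i', groups = ('8', '4i'); at [28:37] match '72822the6', groups = ('8', '6').
2 groups means each result is a tuple of 2 captured strings — 3 here.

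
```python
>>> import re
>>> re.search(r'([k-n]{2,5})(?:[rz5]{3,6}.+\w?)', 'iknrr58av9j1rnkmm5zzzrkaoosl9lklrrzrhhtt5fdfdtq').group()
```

'knrr58av9j1rnkmm5zzzrkaoosl9lklrrzrhhtt5fdfdtq'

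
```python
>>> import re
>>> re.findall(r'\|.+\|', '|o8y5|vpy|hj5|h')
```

['|o8y5|vpy|hj5|']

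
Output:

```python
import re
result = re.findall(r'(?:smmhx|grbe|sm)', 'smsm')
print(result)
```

['sm', 'sm']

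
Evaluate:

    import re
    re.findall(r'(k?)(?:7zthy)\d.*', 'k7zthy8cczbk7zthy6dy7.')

The pattern matches optionally a literal 'k' (captured); then the literal '7z', then the literal 'thy' (non-capturing group); then a digit, then zero or more of any character.
Matches: at [0:22] match 'k7zthy8cczbk7zthy6dy7.', group 1 = 'k'.
With a single group, `findall` returns only what that group captured — 1 item.

['k']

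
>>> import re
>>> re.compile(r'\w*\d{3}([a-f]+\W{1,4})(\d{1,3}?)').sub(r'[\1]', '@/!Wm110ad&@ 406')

The pattern matches zero or more of a word character, then exactly 3 of a digit; then one or more of a character in [a-f], then 1 to 4 of a non-word character (captured); then 1 to 3 of a digit (lazy) (captured).
A non-greedy quantifier consumes as few characters as it can — just enough that the remainder of the pattern still matches from where it stops; whatever follows it matches normally.
Matches: at [3:14] → 'Wm110ad&@ 4'.
Each match is replaced using the text its own group 1 captured.

'@/![ad&@ ]06'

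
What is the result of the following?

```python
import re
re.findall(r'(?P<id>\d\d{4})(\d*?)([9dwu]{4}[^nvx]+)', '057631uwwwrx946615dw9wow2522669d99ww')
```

This matches a digit, then exactly 4 of a digit (captured as 'id'); then zero or more of a digit (lazy) (captured); then exactly 4 of one of [9dwu], then one or more of any character except [nvx] (captured).
`findall` packs the 3 group values into a tuple for every match.

[('05763', '1', 'uwwwr'), ('94661', '5', 'dw9wow2522669d99ww')]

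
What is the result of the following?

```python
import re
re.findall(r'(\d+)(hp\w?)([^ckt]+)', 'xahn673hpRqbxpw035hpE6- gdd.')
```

[('673', 'hpR', 'qbxpw035hpE6- gdd.')]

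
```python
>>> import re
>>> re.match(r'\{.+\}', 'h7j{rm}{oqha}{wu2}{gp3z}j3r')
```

None

With `match`, the pattern is implicitly anchored at the beginning.
Here position 0 doesn't satisfy it, so the call returns None.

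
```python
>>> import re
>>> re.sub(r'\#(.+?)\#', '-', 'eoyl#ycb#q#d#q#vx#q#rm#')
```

Matches: at [4:9] → '#ycb#'; at [10:13] → '#d#'; at [14:18] → '#vx#'; at [19:23] → '#rm#'.
`sub` substitutes '-' at each match site.

'eoyl-q-q-q-'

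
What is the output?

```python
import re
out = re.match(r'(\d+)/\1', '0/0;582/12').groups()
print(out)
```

After group 1 captures some text, `\1` only succeeds where that same text appears again.
`match` is anchored at position 0; if the pattern doesn't fit there, it returns None.
The match spans [0:3] → '0/0'.
Captured: group 1 = '0'.

('0',)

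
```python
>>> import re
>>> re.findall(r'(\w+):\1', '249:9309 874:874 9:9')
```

A backreference is literal: `\1` must see the identical characters the first group matched.
`findall` collects group 1 from each match (3 total).

['9', '874', '9']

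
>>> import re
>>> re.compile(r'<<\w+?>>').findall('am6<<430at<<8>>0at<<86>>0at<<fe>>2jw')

['<<8>>', '<<86>>', '<<fe>>']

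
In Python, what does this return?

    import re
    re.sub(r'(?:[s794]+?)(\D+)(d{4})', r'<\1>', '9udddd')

The pattern matches one or more of one of [s794] (lazy) (non-capturing group); then one or more of a non-digit (captured); then exactly 4 of a literal 'd' (captured).
Matches: at [0:6] → '9udddd'.
`\1` in the replacement pulls in group 1's text for each match.

'<u>'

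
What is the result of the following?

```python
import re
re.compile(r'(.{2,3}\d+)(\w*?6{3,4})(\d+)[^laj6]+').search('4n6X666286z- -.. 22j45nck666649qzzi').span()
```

The pattern matches 2 to 3 of any character, then one or more of a digit (captured); then zero or more of a word character (lazy), then 3 to 4 of the literal '6' (captured); then one or more of a digit (captured); then one or more of any character except [laj6].
`re.search` scans for the first position where the pattern succeeds.
The match spans [0:19] → '4n6X666286z- -.. 22'.
Captured: group 1 = '4n6', group 2 = 'X666', group 3 = '286'.

(0, 19)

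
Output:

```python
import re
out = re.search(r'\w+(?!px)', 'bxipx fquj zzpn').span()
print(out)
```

Because the assertion is negative and zero-width, positions next to the forbidden text are skipped.
`re.search` scans for the first position where the pattern succeeds.
The match spans [0:5] → 'bxipx'.

(0, 5)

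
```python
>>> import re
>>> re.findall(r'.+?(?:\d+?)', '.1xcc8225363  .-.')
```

['.1', 'xcc8', '22', '53', '63']

The pattern matches one or more of any character (lazy); then one or more of a digit (lazy) (non-capturing group).
With no groups in the pattern, `findall` gives back each whole match — 5 here.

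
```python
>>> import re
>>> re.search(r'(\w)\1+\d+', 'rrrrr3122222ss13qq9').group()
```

'rrrrr3122222'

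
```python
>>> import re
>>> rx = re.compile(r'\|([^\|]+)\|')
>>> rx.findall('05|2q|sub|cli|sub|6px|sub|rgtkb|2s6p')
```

Scanning left to right: at [2:6] match '|2q|', group 1 = '2q'; at [9:14] match '|cli|', group 1 = 'cli'; at [17:22] match '|6px|', group 1 = '6px'; at [25:32] match '|rgtkb|', group 1 = 'rgtkb'.
One capturing group, so `findall` returns just the captured substring from each match — 4 in all.

['2q', 'cli', '6px', 'rgtkb']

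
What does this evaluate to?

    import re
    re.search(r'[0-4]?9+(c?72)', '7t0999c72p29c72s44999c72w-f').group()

'0999c72'

The match spans [2:9] → '0999c72'.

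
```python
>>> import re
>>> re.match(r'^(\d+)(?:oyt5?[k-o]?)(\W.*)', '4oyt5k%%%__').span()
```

This matches anchored at the start of the string; then one or more of a digit (captured); then the literal 'oyt', then optionally the literal '5', then optionally a character in [k-o] (non-capturing group); then a non-word character, then zero or more of any character (captured).
`match` is anchored at position 0; if the pattern doesn't fit there, it returns None.
The match spans [0:11] → '4oyt5k%%%__'.
Captured: group 1 = '4', group 2 = '%%%__'.

(0, 11)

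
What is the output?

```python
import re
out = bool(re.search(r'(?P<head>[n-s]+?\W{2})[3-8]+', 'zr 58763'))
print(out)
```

Pattern: one or more of a character in [n-s] (lazy), then exactly 2 of a non-word character (captured as 'head'); then one or more of a character in [3-8].
Here no position works, so the call returns None, and `bool(None)` is False.

False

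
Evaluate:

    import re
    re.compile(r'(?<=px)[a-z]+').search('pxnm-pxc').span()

(2, 4)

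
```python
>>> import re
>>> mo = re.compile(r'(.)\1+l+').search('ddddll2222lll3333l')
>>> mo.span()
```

`\1` is not a pattern — it's the concrete string captured by group 1, re-applied verbatim.
The match spans [0:6] → 'ddddll'.

(0, 6)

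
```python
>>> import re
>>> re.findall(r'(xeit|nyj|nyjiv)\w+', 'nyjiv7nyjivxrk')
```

['nyj']

Alternation isn't longest-match — the leftmost alternative that fits at this position is chosen.
Matches: at [0:14] match 'nyjiv7nyjivxrk', group 1 = 'nyj'.
With a single group, `findall` returns only what that group captured — 1 item.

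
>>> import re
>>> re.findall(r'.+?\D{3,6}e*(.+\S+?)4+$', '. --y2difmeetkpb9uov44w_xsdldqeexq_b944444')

Pattern: one or more of any character (lazy), then 3 to 6 of a non-digit, then zero or more of a literal 'e'; then one or more of any character, then one or more of a non-whitespace character (lazy) (captured); then one or more of a literal '4'; then anchored at the end.
A `+?`/`*?`/`{m,n}?` starts at its minimum and grows only as far as needed for what follows to match.
Walking the string: at [0:42] match '. --y2difmeetkpb9uov44w_xsdldqeexq_b944444', group 1 = '2difmeetkpb9uov44w_xsdldqeexq_b94444'.
Because there's exactly one group, `findall` drops the full match and keeps group 1 from the one hit.

['2difmeetkpb9uov44w_xsdldqeexq_b94444']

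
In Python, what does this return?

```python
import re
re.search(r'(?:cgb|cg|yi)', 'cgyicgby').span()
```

(0, 2)

The match spans [0:2] → 'cg'.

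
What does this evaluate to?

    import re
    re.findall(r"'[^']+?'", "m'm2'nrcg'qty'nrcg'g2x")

`findall` yields the raw match text (2 of them) because the pattern has no groups.

["'m2'", "'qty'"]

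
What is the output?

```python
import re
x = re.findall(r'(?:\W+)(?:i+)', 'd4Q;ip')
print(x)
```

[';i']

Pattern: one or more of a non-word character (non-capturing group); then one or more of a literal 'i' (non-capturing group).
No capturing groups, so `findall` returns the 1 full match string.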